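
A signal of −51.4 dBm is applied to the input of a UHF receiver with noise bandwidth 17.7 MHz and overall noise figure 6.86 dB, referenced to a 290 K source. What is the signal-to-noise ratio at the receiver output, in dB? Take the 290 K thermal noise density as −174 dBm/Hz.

Noise floor: N = −174 + 10 log₁₀(B) + NF
10 log₁₀(1.77×10⁷) = 72.48 dB
N = −174 + 72.48 + 6.86 = −94.66 dBm
SNR = P_sig − N = −51.4 − (−94.66) = 43.26 dB → 43.3 dB

43.3 dB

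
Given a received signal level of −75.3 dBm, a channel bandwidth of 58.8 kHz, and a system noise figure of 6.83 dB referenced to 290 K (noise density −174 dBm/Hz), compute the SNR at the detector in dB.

44.2 dB

Noise floor: N = −174 + 10 log₁₀(B) + NF
10 log₁₀(5.88×10⁴) = 47.69 dB
N = −174 + 47.69 + 6.83 = −119.48 dBm
SNR = P_sig − N = −75.3 − (−119.48) = 44.18 dB → 44.2 dB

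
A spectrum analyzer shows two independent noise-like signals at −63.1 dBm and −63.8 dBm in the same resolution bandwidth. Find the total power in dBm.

Convert to linear, add, convert back:
P₁ = 4.90×10⁻¹⁰ W, P₂ = 4.17×10⁻¹⁰ W
P_tot = 9.07×10⁻¹⁰ W → 10 log₁₀(P_tot / 10⁻³) = −60.4 dBm

−60.4 dBm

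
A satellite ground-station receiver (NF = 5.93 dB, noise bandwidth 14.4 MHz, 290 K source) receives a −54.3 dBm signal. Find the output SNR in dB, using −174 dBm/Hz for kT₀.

42.2 dB

Noise floor: N = −174 + 10 log₁₀(B) + NF
10 log₁₀(1.44×10⁷) = 71.58 dB
N = −174 + 71.58 + 5.93 = −96.49 dBm
SNR = P_sig − N = −54.3 − (−96.49) = 42.19 dB → 42.2 dB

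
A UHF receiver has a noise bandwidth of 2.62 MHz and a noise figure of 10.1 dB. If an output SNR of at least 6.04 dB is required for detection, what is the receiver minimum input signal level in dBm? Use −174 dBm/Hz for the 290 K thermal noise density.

−93.7 dBm

Sensitivity = −174 + 10 log₁₀(B) + NF + SNR_min
= −174 + 64.18 + 10.1 + 6.04
= −93.68 dBm → −93.7 dBm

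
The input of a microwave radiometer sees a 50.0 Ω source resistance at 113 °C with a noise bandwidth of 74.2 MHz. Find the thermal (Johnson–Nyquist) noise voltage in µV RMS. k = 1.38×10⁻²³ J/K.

T = 113 °C + 273.15 = 386.15 K
V_n = √(4kTRB)
4kTRB = 4 × 1.38×10⁻²³ × 386.15 × 5.00×10¹ × 7.42×10⁷ = 7.91×10⁻¹¹ V²
V_n = √(7.91×10⁻¹¹) = 8.89×10⁻⁶ V = 8.89 µV

8.89 µV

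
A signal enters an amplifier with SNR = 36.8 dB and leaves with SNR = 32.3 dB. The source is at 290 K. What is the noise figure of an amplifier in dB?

NF (dB) = SNR_in(dB) − SNR_out(dB) when the source is at T₀
NF = 36.8 − 32.3 = 4.5 dB

4.5 dB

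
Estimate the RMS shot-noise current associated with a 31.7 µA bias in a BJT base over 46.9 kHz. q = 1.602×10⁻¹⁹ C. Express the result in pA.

I_n = √(2qI·B)
2qI·B = 2 × 1.602×10⁻¹⁹ × 3.17×10⁻⁵ × 4.69×10⁴ = 4.76×10⁻¹⁹ A²
I_n = √(4.76×10⁻¹⁹) = 6.90×10⁻¹⁰ A = 690 pA

690 pA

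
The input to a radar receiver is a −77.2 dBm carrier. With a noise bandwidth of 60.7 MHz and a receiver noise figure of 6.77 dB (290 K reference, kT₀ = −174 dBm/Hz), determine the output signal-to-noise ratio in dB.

12.2 dB

Noise floor: N = −174 + 10 log₁₀(B) + NF
10 log₁₀(6.07×10⁷) = 77.83 dB
N = −174 + 77.83 + 6.77 = −89.40 dBm
SNR = P_sig − N = −77.2 − (−89.40) = 12.20 dB → 12.2 dB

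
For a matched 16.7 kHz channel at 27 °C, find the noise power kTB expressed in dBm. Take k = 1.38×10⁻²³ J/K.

T = 27 °C + 273.15 = 300.15 K
P_n = kTB = 1.38×10⁻²³ × 300.15 × 1.67×10⁴ = 6.92×10⁻¹⁷ W
In dBm: 10 log₁₀(6.92×10⁻¹⁷ / 10⁻³) = −131.6 dBm

−131.6 dBm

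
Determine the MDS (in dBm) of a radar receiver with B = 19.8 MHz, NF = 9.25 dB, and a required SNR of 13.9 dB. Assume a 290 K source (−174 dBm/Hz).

Sensitivity = −174 + 10 log₁₀(B) + NF + SNR_min
= −174 + 72.97 + 9.25 + 13.9
= −77.88 dBm → −77.9 dBm

−77.9 dBm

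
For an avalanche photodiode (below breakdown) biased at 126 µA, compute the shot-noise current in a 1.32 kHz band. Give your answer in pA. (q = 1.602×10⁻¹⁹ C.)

231 pA

I_n = √(2qI·B)
2qI·B = 2 × 1.602×10⁻¹⁹ × 1.26×10⁻⁴ × 1.32×10³ = 5.33×10⁻²⁰ A²
I_n = √(5.33×10⁻²⁰) = 2.31×10⁻¹⁰ A = 231 pA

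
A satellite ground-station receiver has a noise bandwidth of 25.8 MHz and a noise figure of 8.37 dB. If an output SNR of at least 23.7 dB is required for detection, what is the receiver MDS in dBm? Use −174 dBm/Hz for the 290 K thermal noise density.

−67.8 dBm

Sensitivity = −174 + 10 log₁₀(B) + NF + SNR_min
= −174 + 74.12 + 8.37 + 23.7
= −67.81 dBm → −67.8 dBm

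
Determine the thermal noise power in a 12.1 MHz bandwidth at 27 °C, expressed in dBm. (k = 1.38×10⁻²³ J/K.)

−103.0 dBm

T = 27 °C + 273.15 = 300.15 K
P_n = kTB = 1.38×10⁻²³ × 300.15 × 1.21×10⁷ = 5.01×10⁻¹⁴ W
In dBm: 10 log₁₀(5.01×10⁻¹⁴ / 10⁻³) = −103.0 dBm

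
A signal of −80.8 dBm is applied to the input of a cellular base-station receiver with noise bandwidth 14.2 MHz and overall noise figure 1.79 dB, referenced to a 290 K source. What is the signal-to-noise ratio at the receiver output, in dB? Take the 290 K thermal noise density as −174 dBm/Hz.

19.9 dB

Noise floor: N = −174 + 10 log₁₀(B) + NF
10 log₁₀(1.42×10⁷) = 71.52 dB
N = −174 + 71.52 + 1.79 = −100.69 dBm
SNR = P_sig − N = −80.8 − (−100.69) = 19.89 dB → 19.9 dB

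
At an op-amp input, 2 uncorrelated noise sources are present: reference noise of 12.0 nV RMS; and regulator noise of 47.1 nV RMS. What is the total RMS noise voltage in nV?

48.6 nV

Uncorrelated sources add in power (mean-square): V_tot = √(ΣV_i²)
V_tot = √[(1.20×10⁻⁸)² + (4.71×10⁻⁸)²] = 4.86×10⁻⁸ V = 48.6 nV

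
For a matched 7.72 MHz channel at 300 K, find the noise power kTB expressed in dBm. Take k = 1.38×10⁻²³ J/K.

−105.0 dBm

P_n = kTB = 1.38×10⁻²³ × 300 × 7.72×10⁶ = 3.20×10⁻¹⁴ W
In dBm: 10 log₁₀(3.20×10⁻¹⁴ / 10⁻³) = −105.0 dBm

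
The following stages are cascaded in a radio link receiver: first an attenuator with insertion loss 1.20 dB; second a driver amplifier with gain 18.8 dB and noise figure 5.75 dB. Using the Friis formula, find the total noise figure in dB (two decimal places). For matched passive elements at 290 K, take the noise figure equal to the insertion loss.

6.95 dB

Convert to linear (a loss of L dB is a gain of −L dB): F_i = 10^(NF_i/10), G_i = 10^(G_i,dB/10)
  Stage 1: F_1 = 10^(1.20/10) = 1.318, G_1 = 10^(−1.20/10) = 0.7586
  Stage 2: F_2 = 10^(5.75/10) = 3.758, G_2 = 10^(18.8/10) = 75.86
Friis cascade:
  F = 1.318 + (3.758 − 1)/0.7586 = 4.955
NF = 10 log₁₀(4.955) = 6.95 dB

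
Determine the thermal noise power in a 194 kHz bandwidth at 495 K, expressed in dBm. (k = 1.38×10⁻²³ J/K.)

−118.8 dBm

P_n = kTB = 1.38×10⁻²³ × 495 × 1.94×10⁵ = 1.33×10⁻¹⁵ W
In dBm: 10 log₁₀(1.33×10⁻¹⁵ / 10⁻³) = −118.8 dBm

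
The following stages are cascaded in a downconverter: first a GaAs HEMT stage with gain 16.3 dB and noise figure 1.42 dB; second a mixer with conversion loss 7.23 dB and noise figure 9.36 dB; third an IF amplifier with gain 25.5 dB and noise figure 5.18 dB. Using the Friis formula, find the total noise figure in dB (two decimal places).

2.67 dB

Convert to linear (a loss of L dB is a gain of −L dB): F_i = 10^(NF_i/10), G_i = 10^(G_i,dB/10)
  Stage 1: F_1 = 10^(1.42/10) = 1.387, G_1 = 10^(16.3/10) = 42.66
  Stage 2: F_2 = 10^(9.36/10) = 8.630, G_2 = 10^(−7.23/10) = 0.1892
  Stage 3: F_3 = 10^(5.18/10) = 3.296, G_3 = 10^(25.5/10) = 354.8
Friis cascade:
  F = 1.387 + (8.630 − 1)/42.66 + (3.296 − 1)/8.072 = 1.850
NF = 10 log₁₀(1.850) = 2.67 dB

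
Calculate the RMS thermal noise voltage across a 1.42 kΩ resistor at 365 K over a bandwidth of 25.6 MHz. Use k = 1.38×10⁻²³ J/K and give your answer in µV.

V_n = √(4kTRB)
4kTRB = 4 × 1.38×10⁻²³ × 365 × 1.42×10³ × 2.56×10⁷ = 7.32×10⁻¹⁰ V²
V_n = √(7.32×10⁻¹⁰) = 2.71×10⁻⁵ V = 27.1 µV

27.1 µV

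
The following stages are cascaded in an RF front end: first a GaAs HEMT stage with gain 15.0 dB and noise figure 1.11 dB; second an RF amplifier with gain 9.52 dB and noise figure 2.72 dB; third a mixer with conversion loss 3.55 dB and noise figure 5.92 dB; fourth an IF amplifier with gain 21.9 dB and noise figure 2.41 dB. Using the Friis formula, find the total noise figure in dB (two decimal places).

1.25 dB

Convert to linear (a loss of L dB is a gain of −L dB): F_i = 10^(NF_i/10), G_i = 10^(G_i,dB/10)
  Stage 1: F_1 = 10^(1.11/10) = 1.291, G_1 = 10^(15.0/10) = 31.62
  Stage 2: F_2 = 10^(2.72/10) = 1.871, G_2 = 10^(9.52/10) = 8.954
  Stage 3: F_3 = 10^(5.92/10) = 3.908, G_3 = 10^(−3.55/10) = 0.4416
  Stage 4: F_4 = 10^(2.41/10) = 1.742, G_4 = 10^(21.9/10) = 154.9
Friis cascade:
  F = 1.291 + (1.871 − 1)/31.62 + (3.908 − 1)/283.1 + (1.742 − 1)/125.0 = 1.335
NF = 10 log₁₀(1.335) = 1.25 dB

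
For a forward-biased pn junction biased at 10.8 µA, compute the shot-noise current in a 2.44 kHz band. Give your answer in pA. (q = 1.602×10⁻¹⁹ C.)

I_n = √(2qI·B)
2qI·B = 2 × 1.602×10⁻¹⁹ × 1.08×10⁻⁵ × 2.44×10³ = 8.44×10⁻²¹ A²
I_n = √(8.44×10⁻²¹) = 9.19×10⁻¹¹ A = 91.9 pA

91.9 pA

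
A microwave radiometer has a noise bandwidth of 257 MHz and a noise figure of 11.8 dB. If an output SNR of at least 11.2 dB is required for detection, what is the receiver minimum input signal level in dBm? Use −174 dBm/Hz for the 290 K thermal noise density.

Sensitivity = −174 + 10 log₁₀(B) + NF + SNR_min
= −174 + 84.1 + 11.8 + 11.2
= −66.9 dBm → −66.9 dBm

−66.9 dBm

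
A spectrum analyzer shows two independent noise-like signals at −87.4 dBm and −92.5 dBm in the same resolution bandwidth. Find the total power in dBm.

Convert to linear, add, convert back:
P₁ = 1.82×10⁻¹² W, P₂ = 5.62×10⁻¹³ W
P_tot = 2.38×10⁻¹² W → 10 log₁₀(P_tot / 10⁻³) = −86.2 dBm

−86.2 dBm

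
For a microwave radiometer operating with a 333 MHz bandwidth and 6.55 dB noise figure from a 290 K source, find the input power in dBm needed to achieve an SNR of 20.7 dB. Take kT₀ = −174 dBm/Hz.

Sensitivity = −174 + 10 log₁₀(B) + NF + SNR_min
= −174 + 85.22 + 6.55 + 20.7
= −61.53 dBm → −61.5 dBm

−61.5 dBm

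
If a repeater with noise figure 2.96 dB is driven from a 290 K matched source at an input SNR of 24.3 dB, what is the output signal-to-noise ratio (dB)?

By definition F = SNR_in/SNR_out, so in dB: SNR_out = SNR_in − NF
SNR_out = 24.3 − 2.96 = 21.34 dB

21.34 dB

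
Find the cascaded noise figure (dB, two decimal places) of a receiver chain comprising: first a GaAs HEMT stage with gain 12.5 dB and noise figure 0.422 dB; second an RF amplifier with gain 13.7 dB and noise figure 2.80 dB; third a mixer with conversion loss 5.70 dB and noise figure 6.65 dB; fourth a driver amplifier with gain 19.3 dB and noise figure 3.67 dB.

0.69 dB

Convert to linear (a loss of L dB is a gain of −L dB): F_i = 10^(NF_i/10), G_i = 10^(G_i,dB/10)
  Stage 1: F_1 = 10^(0.422/10) = 1.102, G_1 = 10^(12.5/10) = 17.78
  Stage 2: F_2 = 10^(2.80/10) = 1.905, G_2 = 10^(13.7/10) = 23.44
  Stage 3: F_3 = 10^(6.65/10) = 4.624, G_3 = 10^(−5.70/10) = 0.2692
  Stage 4: F_4 = 10^(3.67/10) = 2.328, G_4 = 10^(19.3/10) = 85.11
Friis cascade:
  F = 1.102 + (1.905 − 1)/17.78 + (4.624 − 1)/416.9 + (2.328 − 1)/112.2 = 1.173
NF = 10 log₁₀(1.173) = 0.69 dB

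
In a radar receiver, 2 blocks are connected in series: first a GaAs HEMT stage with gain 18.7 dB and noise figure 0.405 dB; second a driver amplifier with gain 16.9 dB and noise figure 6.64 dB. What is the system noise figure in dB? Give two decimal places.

Convert to linear (a loss of L dB is a gain of −L dB): F_i = 10^(NF_i/10), G_i = 10^(G_i,dB/10)
  Stage 1: F_1 = 10^(0.405/10) = 1.098, G_1 = 10^(18.7/10) = 74.13
  Stage 2: F_2 = 10^(6.64/10) = 4.613, G_2 = 10^(16.9/10) = 48.98
Friis cascade:
  F = 1.098 + (4.613 − 1)/74.13 = 1.146
NF = 10 log₁₀(1.146) = 0.59 dB

0.59 dB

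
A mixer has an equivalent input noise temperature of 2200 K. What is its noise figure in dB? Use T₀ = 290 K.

F = 1 + T_e/T₀ = 1 + 2200/290 = 8.58621
NF = 10 log₁₀(8.58621) = 9.34 dB

9.34 dB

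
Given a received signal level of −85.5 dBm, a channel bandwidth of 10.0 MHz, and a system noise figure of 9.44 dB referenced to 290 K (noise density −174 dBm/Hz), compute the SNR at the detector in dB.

9.1 dB

Noise floor: N = −174 + 10 log₁₀(B) + NF
10 log₁₀(1.00×10⁷) = 70 dB
N = −174 + 70 + 9.44 = −94.56 dBm
SNR = P_sig − N = −85.5 − (−94.56) = 9.06 dB → 9.1 dB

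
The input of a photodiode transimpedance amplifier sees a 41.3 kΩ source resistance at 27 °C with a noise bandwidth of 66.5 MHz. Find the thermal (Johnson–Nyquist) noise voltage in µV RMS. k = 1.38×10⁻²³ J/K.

213 µV

T = 27 °C + 273.15 = 300.15 K
V_n = √(4kTRB)
4kTRB = 4 × 1.38×10⁻²³ × 300.15 × 4.13×10⁴ × 6.65×10⁷ = 4.55×10⁻⁸ V²
V_n = √(4.55×10⁻⁸) = 2.13×10⁻⁴ V = 213 µV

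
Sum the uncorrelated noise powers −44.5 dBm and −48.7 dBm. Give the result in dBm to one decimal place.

Convert to linear, add, convert back:
P₁ = 3.55×10⁻⁸ W, P₂ = 1.35×10⁻⁸ W
P_tot = 4.90×10⁻⁸ W → 10 log₁₀(P_tot / 10⁻³) = −43.1 dBm

−43.1 dBm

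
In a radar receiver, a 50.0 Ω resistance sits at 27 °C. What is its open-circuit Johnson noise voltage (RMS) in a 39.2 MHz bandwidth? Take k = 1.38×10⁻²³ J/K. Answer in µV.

5.70 µV

T = 27 °C + 273.15 = 300.15 K
V_n = √(4kTRB)
4kTRB = 4 × 1.38×10⁻²³ × 300.15 × 5.00×10¹ × 3.92×10⁷ = 3.25×10⁻¹¹ V²
V_n = √(3.25×10⁻¹¹) = 5.70×10⁻⁶ V = 5.70 µV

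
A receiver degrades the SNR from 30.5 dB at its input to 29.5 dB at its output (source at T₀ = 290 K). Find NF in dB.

NF (dB) = SNR_in(dB) − SNR_out(dB) when the source is at T₀
NF = 30.5 − 29.5 = 1.0 dB

1.0 dB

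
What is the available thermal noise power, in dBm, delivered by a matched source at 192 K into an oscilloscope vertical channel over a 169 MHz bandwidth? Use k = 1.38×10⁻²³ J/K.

P_n = kTB = 1.38×10⁻²³ × 192 × 1.69×10⁸ = 4.48×10⁻¹³ W
In dBm: 10 log₁₀(4.48×10⁻¹³ / 10⁻³) = −93.5 dBm

−93.5 dBm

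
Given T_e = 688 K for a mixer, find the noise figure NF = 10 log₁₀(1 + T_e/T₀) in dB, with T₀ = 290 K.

F = 1 + T_e/T₀ = 1 + 688/290 = 3.37241
NF = 10 log₁₀(3.37241) = 5.28 dB

5.28 dB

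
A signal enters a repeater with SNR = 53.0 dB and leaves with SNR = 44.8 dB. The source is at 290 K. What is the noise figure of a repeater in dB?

NF (dB) = SNR_in(dB) − SNR_out(dB) when the source is at T₀
NF = 53.0 − 44.8 = 8.2 dB

8.2 dB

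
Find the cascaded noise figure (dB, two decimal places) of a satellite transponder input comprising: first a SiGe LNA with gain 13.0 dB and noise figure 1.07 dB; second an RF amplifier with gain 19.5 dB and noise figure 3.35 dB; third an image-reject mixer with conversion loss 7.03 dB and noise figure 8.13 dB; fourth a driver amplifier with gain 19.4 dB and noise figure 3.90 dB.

Convert to linear (a loss of L dB is a gain of −L dB): F_i = 10^(NF_i/10), G_i = 10^(G_i,dB/10)
  Stage 1: F_1 = 10^(1.07/10) = 1.279, G_1 = 10^(13.0/10) = 19.95
  Stage 2: F_2 = 10^(3.35/10) = 2.163, G_2 = 10^(19.5/10) = 89.13
  Stage 3: F_3 = 10^(8.13/10) = 6.501, G_3 = 10^(−7.03/10) = 0.1982
  Stage 4: F_4 = 10^(3.90/10) = 2.455, G_4 = 10^(19.4/10) = 87.10
Friis cascade:
  F = 1.279 + (2.163 − 1)/19.95 + (6.501 − 1)/1778 + (2.455 − 1)/352.4 = 1.345
NF = 10 log₁₀(1.345) = 1.29 dB

1.29 dB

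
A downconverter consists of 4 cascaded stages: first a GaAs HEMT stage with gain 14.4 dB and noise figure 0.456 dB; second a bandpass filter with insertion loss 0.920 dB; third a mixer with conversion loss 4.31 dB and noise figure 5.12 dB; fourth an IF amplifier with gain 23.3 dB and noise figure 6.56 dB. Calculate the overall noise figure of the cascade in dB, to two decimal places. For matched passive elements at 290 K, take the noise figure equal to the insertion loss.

2.17 dB

Convert to linear (a loss of L dB is a gain of −L dB): F_i = 10^(NF_i/10), G_i = 10^(G_i,dB/10)
  Stage 1: F_1 = 10^(0.456/10) = 1.111, G_1 = 10^(14.4/10) = 27.54
  Stage 2: F_2 = 10^(0.920/10) = 1.236, G_2 = 10^(−0.920/10) = 0.8091
  Stage 3: F_3 = 10^(5.12/10) = 3.251, G_3 = 10^(−4.31/10) = 0.3707
  Stage 4: F_4 = 10^(6.56/10) = 4.529, G_4 = 10^(23.3/10) = 213.8
Friis cascade:
  F = 1.111 + (1.236 − 1)/27.54 + (3.251 − 1)/22.28 + (4.529 − 1)/8.260 = 1.647
NF = 10 log₁₀(1.647) = 2.17 dB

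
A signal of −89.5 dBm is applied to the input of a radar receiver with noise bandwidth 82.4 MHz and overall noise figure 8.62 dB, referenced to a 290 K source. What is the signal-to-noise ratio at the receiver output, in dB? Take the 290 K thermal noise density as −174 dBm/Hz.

Noise floor: N = −174 + 10 log₁₀(B) + NF
10 log₁₀(8.24×10⁷) = 79.16 dB
N = −174 + 79.16 + 8.62 = −86.22 dBm
SNR = P_sig − N = −89.5 − (−86.22) = −3.28 dB → −3.3 dB

−3.3 dB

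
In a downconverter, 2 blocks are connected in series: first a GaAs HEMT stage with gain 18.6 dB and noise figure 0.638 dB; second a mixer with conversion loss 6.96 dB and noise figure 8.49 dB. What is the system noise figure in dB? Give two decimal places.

Convert to linear (a loss of L dB is a gain of −L dB): F_i = 10^(NF_i/10), G_i = 10^(G_i,dB/10)
  Stage 1: F_1 = 10^(0.638/10) = 1.158, G_1 = 10^(18.6/10) = 72.44
  Stage 2: F_2 = 10^(8.49/10) = 7.063, G_2 = 10^(−6.96/10) = 0.2014
Friis cascade:
  F = 1.158 + (7.063 − 1)/72.44 = 1.242
NF = 10 log₁₀(1.242) = 0.94 dB

0.94 dB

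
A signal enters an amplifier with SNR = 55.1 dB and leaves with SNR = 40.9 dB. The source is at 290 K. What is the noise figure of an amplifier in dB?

NF (dB) = SNR_in(dB) − SNR_out(dB) when the source is at T₀
NF = 55.1 − 40.9 = 14.2 dB

14.2 dB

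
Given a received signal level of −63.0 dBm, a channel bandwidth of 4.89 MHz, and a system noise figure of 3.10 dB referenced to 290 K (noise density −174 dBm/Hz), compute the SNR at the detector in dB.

41.0 dB

Noise floor: N = −174 + 10 log₁₀(B) + NF
10 log₁₀(4.89×10⁶) = 66.89 dB
N = −174 + 66.89 + 3.10 = −104.01 dBm
SNR = P_sig − N = −63.0 − (−104.01) = 41.01 dB → 41.0 dB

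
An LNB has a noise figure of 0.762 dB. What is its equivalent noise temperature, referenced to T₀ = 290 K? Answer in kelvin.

55.6 K

F = 10^(0.762/10) = 1.19179
T_e = (F − 1)·T₀ = (1.19179 − 1) × 290 = 55.6 K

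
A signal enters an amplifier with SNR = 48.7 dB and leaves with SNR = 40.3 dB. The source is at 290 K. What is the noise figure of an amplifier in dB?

NF (dB) = SNR_in(dB) − SNR_out(dB) when the source is at T₀
NF = 48.7 − 40.3 = 8.4 dB

8.4 dB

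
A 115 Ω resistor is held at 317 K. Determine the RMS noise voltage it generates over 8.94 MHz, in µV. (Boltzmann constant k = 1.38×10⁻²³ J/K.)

4.24 µV

V_n = √(4kTRB)
4kTRB = 4 × 1.38×10⁻²³ × 317 × 1.15×10² × 8.94×10⁶ = 1.80×10⁻¹¹ V²
V_n = √(1.80×10⁻¹¹) = 4.24×10⁻⁶ V = 4.24 µV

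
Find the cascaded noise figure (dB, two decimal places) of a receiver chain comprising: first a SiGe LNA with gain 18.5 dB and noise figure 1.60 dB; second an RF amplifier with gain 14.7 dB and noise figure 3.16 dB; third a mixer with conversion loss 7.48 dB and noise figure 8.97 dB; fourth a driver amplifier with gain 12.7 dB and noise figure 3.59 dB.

1.67 dB

Convert to linear (a loss of L dB is a gain of −L dB): F_i = 10^(NF_i/10), G_i = 10^(G_i,dB/10)
  Stage 1: F_1 = 10^(1.60/10) = 1.445, G_1 = 10^(18.5/10) = 70.79
  Stage 2: F_2 = 10^(3.16/10) = 2.070, G_2 = 10^(14.7/10) = 29.51
  Stage 3: F_3 = 10^(8.97/10) = 7.889, G_3 = 10^(−7.48/10) = 0.1786
  Stage 4: F_4 = 10^(3.59/10) = 2.286, G_4 = 10^(12.7/10) = 18.62
Friis cascade:
  F = 1.445 + (2.070 − 1)/70.79 + (7.889 − 1)/2089 + (2.286 − 1)/373.3 = 1.467
NF = 10 log₁₀(1.467) = 1.67 dB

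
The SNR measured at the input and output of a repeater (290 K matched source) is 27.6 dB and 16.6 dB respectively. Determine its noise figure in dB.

11.0 dB

NF (dB) = SNR_in(dB) − SNR_out(dB) when the source is at T₀
NF = 27.6 − 16.6 = 11.0 dB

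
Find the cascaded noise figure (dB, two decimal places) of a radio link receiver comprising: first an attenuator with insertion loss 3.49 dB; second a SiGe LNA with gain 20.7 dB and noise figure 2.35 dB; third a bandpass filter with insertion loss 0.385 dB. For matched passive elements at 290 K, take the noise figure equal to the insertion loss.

Convert to linear (a loss of L dB is a gain of −L dB): F_i = 10^(NF_i/10), G_i = 10^(G_i,dB/10)
  Stage 1: F_1 = 10^(3.49/10) = 2.234, G_1 = 10^(−3.49/10) = 0.4477
  Stage 2: F_2 = 10^(2.35/10) = 1.718, G_2 = 10^(20.7/10) = 117.5
  Stage 3: F_3 = 10^(0.385/10) = 1.093, G_3 = 10^(−0.385/10) = 0.9152
Friis cascade:
  F = 2.234 + (1.718 − 1)/0.4477 + (1.093 − 1)/52.60 = 3.839
NF = 10 log₁₀(3.839) = 5.84 dB

5.84 dB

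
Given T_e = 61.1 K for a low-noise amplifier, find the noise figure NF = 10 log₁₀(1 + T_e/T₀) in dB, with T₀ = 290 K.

F = 1 + T_e/T₀ = 1 + 61.1/290 = 1.21069
NF = 10 log₁₀(1.21069) = 0.830 dB

0.830 dB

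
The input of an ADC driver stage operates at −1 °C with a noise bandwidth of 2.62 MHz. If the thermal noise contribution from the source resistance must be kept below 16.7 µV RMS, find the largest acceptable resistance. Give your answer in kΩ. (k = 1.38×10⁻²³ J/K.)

7.09 kΩ

T = −1 °C + 273.15 = 272.15 K
Johnson–Nyquist: V_n = √(4kTRB) ⇒ R = V_n² / (4kTB)
4kTB = 4 × 1.38×10⁻²³ × 272.15 × 2.62×10⁶ = 3.94×10⁻¹⁴
R = (1.67×10⁻⁵)² / 3.94×10⁻¹⁴ = 7.09×10³ Ω = 7.09 kΩ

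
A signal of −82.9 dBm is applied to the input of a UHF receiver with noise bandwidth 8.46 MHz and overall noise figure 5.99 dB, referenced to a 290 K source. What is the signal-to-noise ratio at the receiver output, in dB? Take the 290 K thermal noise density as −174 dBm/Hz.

15.8 dB

Noise floor: N = −174 + 10 log₁₀(B) + NF
10 log₁₀(8.46×10⁶) = 69.27 dB
N = −174 + 69.27 + 5.99 = −98.74 dBm
SNR = P_sig − N = −82.9 − (−98.74) = 15.84 dB → 15.8 dB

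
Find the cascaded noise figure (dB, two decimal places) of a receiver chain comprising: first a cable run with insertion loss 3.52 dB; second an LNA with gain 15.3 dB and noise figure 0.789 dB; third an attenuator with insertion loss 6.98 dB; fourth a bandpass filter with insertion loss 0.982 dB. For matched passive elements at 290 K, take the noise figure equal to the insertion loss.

4.84 dB

Convert to linear (a loss of L dB is a gain of −L dB): F_i = 10^(NF_i/10), G_i = 10^(G_i,dB/10)
  Stage 1: F_1 = 10^(3.52/10) = 2.249, G_1 = 10^(−3.52/10) = 0.4446
  Stage 2: F_2 = 10^(0.789/10) = 1.199, G_2 = 10^(15.3/10) = 33.88
  Stage 3: F_3 = 10^(6.98/10) = 4.989, G_3 = 10^(−6.98/10) = 0.2004
  Stage 4: F_4 = 10^(0.982/10) = 1.254, G_4 = 10^(−0.982/10) = 0.7976
Friis cascade:
  F = 2.249 + (1.199 − 1)/0.4446 + (4.989 − 1)/15.07 + (1.254 − 1)/3.020 = 3.046
NF = 10 log₁₀(3.046) = 4.84 dB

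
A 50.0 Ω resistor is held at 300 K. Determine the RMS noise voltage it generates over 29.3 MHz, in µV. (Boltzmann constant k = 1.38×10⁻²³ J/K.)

V_n = √(4kTRB)
4kTRB = 4 × 1.38×10⁻²³ × 300 × 5.00×10¹ × 2.93×10⁷ = 2.43×10⁻¹¹ V²
V_n = √(2.43×10⁻¹¹) = 4.93×10⁻⁶ V = 4.93 µV

4.93 µV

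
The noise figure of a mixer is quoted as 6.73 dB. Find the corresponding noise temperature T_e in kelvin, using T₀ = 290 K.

F = 10^(6.73/10) = 4.70977
T_e = (F − 1)·T₀ = (4.70977 − 1) × 290 = 1076 K

1076 K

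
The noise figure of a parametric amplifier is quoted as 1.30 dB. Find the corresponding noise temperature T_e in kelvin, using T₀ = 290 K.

101 K

F = 10^(1.30/10) = 1.34896
T_e = (F − 1)·T₀ = (1.34896 − 1) × 290 = 101 K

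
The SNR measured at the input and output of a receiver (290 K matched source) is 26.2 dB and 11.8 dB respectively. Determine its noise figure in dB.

NF (dB) = SNR_in(dB) − SNR_out(dB) when the source is at T₀
NF = 26.2 − 11.8 = 14.4 dB

14.4 dB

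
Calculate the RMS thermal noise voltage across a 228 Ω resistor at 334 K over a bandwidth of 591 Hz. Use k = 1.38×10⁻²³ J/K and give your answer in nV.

49.8 nV

V_n = √(4kTRB)
4kTRB = 4 × 1.38×10⁻²³ × 334 × 2.28×10² × 5.91×10² = 2.48×10⁻¹⁵ V²
V_n = √(2.48×10⁻¹⁵) = 4.98×10⁻⁸ V = 49.8 nV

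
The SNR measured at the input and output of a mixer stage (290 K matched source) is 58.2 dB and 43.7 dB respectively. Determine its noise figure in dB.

NF (dB) = SNR_in(dB) − SNR_out(dB) when the source is at T₀
NF = 58.2 − 43.7 = 14.5 dB

14.5 dB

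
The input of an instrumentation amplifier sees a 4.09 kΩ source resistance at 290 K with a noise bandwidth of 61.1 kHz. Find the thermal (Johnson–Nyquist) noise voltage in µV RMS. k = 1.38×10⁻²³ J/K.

V_n = √(4kTRB)
4kTRB = 4 × 1.38×10⁻²³ × 290 × 4.09×10³ × 6.11×10⁴ = 4.00×10⁻¹² V²
V_n = √(4.00×10⁻¹²) = 2.00×10⁻⁶ V = 2.00 µV

2.00 µV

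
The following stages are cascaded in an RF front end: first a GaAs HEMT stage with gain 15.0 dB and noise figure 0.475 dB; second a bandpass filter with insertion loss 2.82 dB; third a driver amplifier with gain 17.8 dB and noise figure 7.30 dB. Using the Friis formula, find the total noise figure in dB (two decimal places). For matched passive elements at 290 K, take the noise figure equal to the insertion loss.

1.49 dB

Convert to linear (a loss of L dB is a gain of −L dB): F_i = 10^(NF_i/10), G_i = 10^(G_i,dB/10)
  Stage 1: F_1 = 10^(0.475/10) = 1.116, G_1 = 10^(15.0/10) = 31.62
  Stage 2: F_2 = 10^(2.82/10) = 1.914, G_2 = 10^(−2.82/10) = 0.5224
  Stage 3: F_3 = 10^(7.30/10) = 5.370, G_3 = 10^(17.8/10) = 60.26
Friis cascade:
  F = 1.116 + (1.914 − 1)/31.62 + (5.370 − 1)/16.52 = 1.409
NF = 10 log₁₀(1.409) = 1.49 dB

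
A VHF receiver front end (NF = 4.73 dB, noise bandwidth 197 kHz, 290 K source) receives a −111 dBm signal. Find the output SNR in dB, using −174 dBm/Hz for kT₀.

Noise floor: N = −174 + 10 log₁₀(B) + NF
10 log₁₀(1.97×10⁵) = 52.94 dB
N = −174 + 52.94 + 4.73 = −116.33 dBm
SNR = P_sig − N = −111 − (−116.33) = 5.33 dB → 5.3 dB

5.3 dB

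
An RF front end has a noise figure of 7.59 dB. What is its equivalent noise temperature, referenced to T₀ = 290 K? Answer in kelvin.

F = 10^(7.59/10) = 5.74116
T_e = (F − 1)·T₀ = (5.74116 − 1) × 290 = 1375 K

1375 K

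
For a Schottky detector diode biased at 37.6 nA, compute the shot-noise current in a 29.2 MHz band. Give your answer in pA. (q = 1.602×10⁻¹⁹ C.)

I_n = √(2qI·B)
2qI·B = 2 × 1.602×10⁻¹⁹ × 3.76×10⁻⁸ × 2.92×10⁷ = 3.52×10⁻¹⁹ A²
I_n = √(3.52×10⁻¹⁹) = 5.93×10⁻¹⁰ A = 593 pA

593 pA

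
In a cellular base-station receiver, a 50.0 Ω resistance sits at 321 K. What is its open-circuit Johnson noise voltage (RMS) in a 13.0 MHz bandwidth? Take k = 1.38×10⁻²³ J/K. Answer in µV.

V_n = √(4kTRB)
4kTRB = 4 × 1.38×10⁻²³ × 321 × 5.00×10¹ × 1.30×10⁷ = 1.15×10⁻¹¹ V²
V_n = √(1.15×10⁻¹¹) = 3.39×10⁻⁶ V = 3.39 µV

3.39 µV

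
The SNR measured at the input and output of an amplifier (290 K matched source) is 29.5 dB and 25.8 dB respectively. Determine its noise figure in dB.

NF (dB) = SNR_in(dB) − SNR_out(dB) when the source is at T₀
NF = 29.5 − 25.8 = 3.7 dB

3.7 dB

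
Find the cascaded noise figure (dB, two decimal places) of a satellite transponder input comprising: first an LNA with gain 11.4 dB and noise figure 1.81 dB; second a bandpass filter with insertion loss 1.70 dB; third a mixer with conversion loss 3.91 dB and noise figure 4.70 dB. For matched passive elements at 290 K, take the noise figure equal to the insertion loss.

Convert to linear (a loss of L dB is a gain of −L dB): F_i = 10^(NF_i/10), G_i = 10^(G_i,dB/10)
  Stage 1: F_1 = 10^(1.81/10) = 1.517, G_1 = 10^(11.4/10) = 13.80
  Stage 2: F_2 = 10^(1.70/10) = 1.479, G_2 = 10^(−1.70/10) = 0.6761
  Stage 3: F_3 = 10^(4.70/10) = 2.951, G_3 = 10^(−3.91/10) = 0.4064
Friis cascade:
  F = 1.517 + (1.479 − 1)/13.80 + (2.951 − 1)/9.333 = 1.761
NF = 10 log₁₀(1.761) = 2.46 dB

2.46 dB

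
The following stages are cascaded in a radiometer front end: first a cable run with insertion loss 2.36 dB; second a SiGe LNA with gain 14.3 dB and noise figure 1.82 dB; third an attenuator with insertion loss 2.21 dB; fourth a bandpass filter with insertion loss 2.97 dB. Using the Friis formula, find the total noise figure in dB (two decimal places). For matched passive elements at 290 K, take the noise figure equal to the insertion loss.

Convert to linear (a loss of L dB is a gain of −L dB): F_i = 10^(NF_i/10), G_i = 10^(G_i,dB/10)
  Stage 1: F_1 = 10^(2.36/10) = 1.722, G_1 = 10^(−2.36/10) = 0.5808
  Stage 2: F_2 = 10^(1.82/10) = 1.521, G_2 = 10^(14.3/10) = 26.92
  Stage 3: F_3 = 10^(2.21/10) = 1.663, G_3 = 10^(−2.21/10) = 0.6012
  Stage 4: F_4 = 10^(2.97/10) = 1.982, G_4 = 10^(−2.97/10) = 0.5047
Friis cascade:
  F = 1.722 + (1.521 − 1)/0.5808 + (1.663 − 1)/15.63 + (1.982 − 1)/9.397 = 2.765
NF = 10 log₁₀(2.765) = 4.42 dB

4.42 dB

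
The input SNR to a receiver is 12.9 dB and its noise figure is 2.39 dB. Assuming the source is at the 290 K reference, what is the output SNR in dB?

10.51 dB

By definition F = SNR_in/SNR_out, so in dB: SNR_out = SNR_in − NF
SNR_out = 12.9 − 2.39 = 10.51 dB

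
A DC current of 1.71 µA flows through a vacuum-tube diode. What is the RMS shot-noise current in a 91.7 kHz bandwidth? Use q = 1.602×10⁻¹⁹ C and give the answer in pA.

224 pA

I_n = √(2qI·B)
2qI·B = 2 × 1.602×10⁻¹⁹ × 1.71×10⁻⁶ × 9.17×10⁴ = 5.02×10⁻²⁰ A²
I_n = √(5.02×10⁻²⁰) = 2.24×10⁻¹⁰ A = 224 pA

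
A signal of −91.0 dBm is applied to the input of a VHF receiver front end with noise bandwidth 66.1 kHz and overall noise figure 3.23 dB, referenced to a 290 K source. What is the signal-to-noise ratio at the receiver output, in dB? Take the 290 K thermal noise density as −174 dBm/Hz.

Noise floor: N = −174 + 10 log₁₀(B) + NF
10 log₁₀(6.61×10⁴) = 48.2 dB
N = −174 + 48.2 + 3.23 = −122.57 dBm
SNR = P_sig − N = −91.0 − (−122.57) = 31.57 dB → 31.6 dB

31.6 dB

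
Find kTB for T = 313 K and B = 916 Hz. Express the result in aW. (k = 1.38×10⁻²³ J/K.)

3.96 aW

P_n = kTB = 1.38×10⁻²³ × 313 × 9.16×10² = 3.96×10⁻¹⁸ W = 3.96 aW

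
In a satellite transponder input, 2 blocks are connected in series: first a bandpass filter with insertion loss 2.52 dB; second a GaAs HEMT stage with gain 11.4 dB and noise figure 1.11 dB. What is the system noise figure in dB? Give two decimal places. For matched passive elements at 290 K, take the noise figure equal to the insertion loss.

Convert to linear (a loss of L dB is a gain of −L dB): F_i = 10^(NF_i/10), G_i = 10^(G_i,dB/10)
  Stage 1: F_1 = 10^(2.52/10) = 1.786, G_1 = 10^(−2.52/10) = 0.5598
  Stage 2: F_2 = 10^(1.11/10) = 1.291, G_2 = 10^(11.4/10) = 13.80
Friis cascade:
  F = 1.786 + (1.291 − 1)/0.5598 = 2.307
NF = 10 log₁₀(2.307) = 3.63 dB

3.63 dB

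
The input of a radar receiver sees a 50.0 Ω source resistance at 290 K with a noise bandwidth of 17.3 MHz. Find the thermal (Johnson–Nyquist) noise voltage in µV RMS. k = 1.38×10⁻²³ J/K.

3.72 µV

V_n = √(4kTRB)
4kTRB = 4 × 1.38×10⁻²³ × 290 × 5.00×10¹ × 1.73×10⁷ = 1.38×10⁻¹¹ V²
V_n = √(1.38×10⁻¹¹) = 3.72×10⁻⁶ V = 3.72 µV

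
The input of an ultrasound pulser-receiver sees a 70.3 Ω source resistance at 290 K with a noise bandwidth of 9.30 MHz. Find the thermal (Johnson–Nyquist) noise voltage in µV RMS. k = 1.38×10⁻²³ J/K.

V_n = √(4kTRB)
4kTRB = 4 × 1.38×10⁻²³ × 290 × 7.03×10¹ × 9.30×10⁶ = 1.05×10⁻¹¹ V²
V_n = √(1.05×10⁻¹¹) = 3.24×10⁻⁶ V = 3.24 µV

3.24 µV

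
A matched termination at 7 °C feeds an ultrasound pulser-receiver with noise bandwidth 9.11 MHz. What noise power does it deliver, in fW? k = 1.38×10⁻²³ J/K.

35.2 fW

T = 7 °C + 273.15 = 280.15 K
P_n = kTB = 1.38×10⁻²³ × 280.15 × 9.11×10⁶ = 3.52×10⁻¹⁴ W = 35.2 fW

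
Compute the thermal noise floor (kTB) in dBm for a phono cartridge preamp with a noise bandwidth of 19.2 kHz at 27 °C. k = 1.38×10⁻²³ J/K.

−131.0 dBm

T = 27 °C + 273.15 = 300.15 K
P_n = kTB = 1.38×10⁻²³ × 300.15 × 1.92×10⁴ = 7.95×10⁻¹⁷ W
In dBm: 10 log₁₀(7.95×10⁻¹⁷ / 10⁻³) = −131.0 dBm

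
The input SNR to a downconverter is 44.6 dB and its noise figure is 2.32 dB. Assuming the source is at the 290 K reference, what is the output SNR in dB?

42.28 dB

By definition F = SNR_in/SNR_out, so in dB: SNR_out = SNR_in − NF
SNR_out = 44.6 − 2.32 = 42.28 dB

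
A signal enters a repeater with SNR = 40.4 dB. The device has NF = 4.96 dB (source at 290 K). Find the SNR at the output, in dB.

35.44 dB

By definition F = SNR_in/SNR_out, so in dB: SNR_out = SNR_in − NF
SNR_out = 40.4 − 4.96 = 35.44 dB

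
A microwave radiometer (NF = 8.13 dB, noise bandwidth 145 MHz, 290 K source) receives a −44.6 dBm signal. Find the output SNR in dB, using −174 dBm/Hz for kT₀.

Noise floor: N = −174 + 10 log₁₀(B) + NF
10 log₁₀(1.45×10⁸) = 81.61 dB
N = −174 + 81.61 + 8.13 = −84.26 dBm
SNR = P_sig − N = −44.6 − (−84.26) = 39.66 dB → 39.7 dB

39.7 dB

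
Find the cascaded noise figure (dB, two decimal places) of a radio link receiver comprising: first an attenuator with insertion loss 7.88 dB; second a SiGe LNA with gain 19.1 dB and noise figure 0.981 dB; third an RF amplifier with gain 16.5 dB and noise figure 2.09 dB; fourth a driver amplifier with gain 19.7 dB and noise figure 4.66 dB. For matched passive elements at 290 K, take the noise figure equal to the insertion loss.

Convert to linear (a loss of L dB is a gain of −L dB): F_i = 10^(NF_i/10), G_i = 10^(G_i,dB/10)
  Stage 1: F_1 = 10^(7.88/10) = 6.138, G_1 = 10^(−7.88/10) = 0.1629
  Stage 2: F_2 = 10^(0.981/10) = 1.253, G_2 = 10^(19.1/10) = 81.28
  Stage 3: F_3 = 10^(2.09/10) = 1.618, G_3 = 10^(16.5/10) = 44.67
  Stage 4: F_4 = 10^(4.66/10) = 2.924, G_4 = 10^(19.7/10) = 93.33
Friis cascade:
  F = 6.138 + (1.253 − 1)/0.1629 + (1.618 − 1)/13.24 + (2.924 − 1)/591.6 = 7.743
NF = 10 log₁₀(7.743) = 8.89 dB

8.89 dB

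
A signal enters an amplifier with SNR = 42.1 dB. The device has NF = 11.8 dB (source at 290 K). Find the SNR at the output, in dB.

30.3 dB

By definition F = SNR_in/SNR_out, so in dB: SNR_out = SNR_in − NF
SNR_out = 42.1 − 11.8 = 30.3 dB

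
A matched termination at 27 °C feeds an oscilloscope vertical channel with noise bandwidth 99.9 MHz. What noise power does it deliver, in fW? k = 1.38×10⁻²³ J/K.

414 fW

T = 27 °C + 273.15 = 300.15 K
P_n = kTB = 1.38×10⁻²³ × 300.15 × 9.99×10⁷ = 4.14×10⁻¹³ W = 414 fW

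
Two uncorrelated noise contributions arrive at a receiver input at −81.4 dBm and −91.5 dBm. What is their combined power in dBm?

−81.0 dBm

Convert to linear, add, convert back:
P₁ = 7.24×10⁻¹² W, P₂ = 7.08×10⁻¹³ W
P_tot = 7.95×10⁻¹² W → 10 log₁₀(P_tot / 10⁻³) = −81.0 dBm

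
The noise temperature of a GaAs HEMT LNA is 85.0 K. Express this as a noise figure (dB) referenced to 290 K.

F = 1 + T_e/T₀ = 1 + 85.0/290 = 1.2931
NF = 10 log₁₀(1.2931) = 1.12 dB

1.12 dB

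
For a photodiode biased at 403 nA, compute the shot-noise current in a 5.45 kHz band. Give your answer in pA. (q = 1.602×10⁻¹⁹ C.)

I_n = √(2qI·B)
2qI·B = 2 × 1.602×10⁻¹⁹ × 4.03×10⁻⁷ × 5.45×10³ = 7.04×10⁻²² A²
I_n = √(7.04×10⁻²²) = 2.65×10⁻¹¹ A = 26.5 pA

26.5 pA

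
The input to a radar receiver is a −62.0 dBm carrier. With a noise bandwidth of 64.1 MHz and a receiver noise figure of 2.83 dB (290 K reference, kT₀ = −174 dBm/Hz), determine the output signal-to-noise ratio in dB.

31.1 dB

Noise floor: N = −174 + 10 log₁₀(B) + NF
10 log₁₀(6.41×10⁷) = 78.07 dB
N = −174 + 78.07 + 2.83 = −93.10 dBm
SNR = P_sig − N = −62.0 − (−93.10) = 31.10 dB → 31.1 dB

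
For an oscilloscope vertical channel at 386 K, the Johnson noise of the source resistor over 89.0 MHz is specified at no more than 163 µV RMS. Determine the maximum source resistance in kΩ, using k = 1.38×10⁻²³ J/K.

14.0 kΩ

Johnson–Nyquist: V_n = √(4kTRB) ⇒ R = V_n² / (4kTB)
4kTB = 4 × 1.38×10⁻²³ × 386 × 8.90×10⁷ = 1.90×10⁻¹²
R = (1.63×10⁻⁴)² / 1.90×10⁻¹² = 1.40×10⁴ Ω = 14.0 kΩ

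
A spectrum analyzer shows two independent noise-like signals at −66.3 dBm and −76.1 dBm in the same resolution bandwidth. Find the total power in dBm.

Convert to linear, add, convert back:
P₁ = 2.34×10⁻¹⁰ W, P₂ = 2.45×10⁻¹¹ W
P_tot = 2.59×10⁻¹⁰ W → 10 log₁₀(P_tot / 10⁻³) = −65.9 dBm

−65.9 dBm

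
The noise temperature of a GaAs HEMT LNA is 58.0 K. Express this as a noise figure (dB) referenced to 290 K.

F = 1 + T_e/T₀ = 1 + 58.0/290 = 1.2
NF = 10 log₁₀(1.2) = 0.792 dB

0.792 dB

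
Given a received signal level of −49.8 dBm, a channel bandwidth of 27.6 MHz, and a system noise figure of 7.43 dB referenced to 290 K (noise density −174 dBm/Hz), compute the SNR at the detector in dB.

Noise floor: N = −174 + 10 log₁₀(B) + NF
10 log₁₀(2.76×10⁷) = 74.41 dB
N = −174 + 74.41 + 7.43 = −92.16 dBm
SNR = P_sig − N = −49.8 − (−92.16) = 42.36 dB → 42.4 dB

42.4 dB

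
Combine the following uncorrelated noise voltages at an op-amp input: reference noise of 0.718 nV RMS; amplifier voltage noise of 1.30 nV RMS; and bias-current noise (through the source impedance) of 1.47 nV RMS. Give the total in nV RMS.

Uncorrelated sources add in power (mean-square): V_tot = √(ΣV_i²)
V_tot = √[(7.18×10⁻¹⁰)² + (1.30×10⁻⁹)² + (1.47×10⁻⁹)²] = 2.09×10⁻⁹ V = 2.09 nV

2.09 nV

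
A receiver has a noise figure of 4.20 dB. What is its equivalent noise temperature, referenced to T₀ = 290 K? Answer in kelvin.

F = 10^(4.20/10) = 2.63027
T_e = (F − 1)·T₀ = (2.63027 − 1) × 290 = 473 K

473 K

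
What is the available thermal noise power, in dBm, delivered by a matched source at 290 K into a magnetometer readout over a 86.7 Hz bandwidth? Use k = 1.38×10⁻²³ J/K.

P_n = kTB = 1.38×10⁻²³ × 290 × 8.67×10¹ = 3.47×10⁻¹⁹ W
In dBm: 10 log₁₀(3.47×10⁻¹⁹ / 10⁻³) = −154.6 dBm

−154.6 dBm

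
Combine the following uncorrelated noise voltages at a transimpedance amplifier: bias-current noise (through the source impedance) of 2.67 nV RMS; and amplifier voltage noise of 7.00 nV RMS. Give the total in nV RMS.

Uncorrelated sources add in power (mean-square): V_tot = √(ΣV_i²)
V_tot = √[(2.67×10⁻⁹)² + (7.00×10⁻⁹)²] = 7.49×10⁻⁹ V = 7.49 nV

7.49 nV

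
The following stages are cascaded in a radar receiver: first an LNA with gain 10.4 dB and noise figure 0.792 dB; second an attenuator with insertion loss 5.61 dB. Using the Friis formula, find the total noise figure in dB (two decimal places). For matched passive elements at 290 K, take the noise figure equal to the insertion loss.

Convert to linear (a loss of L dB is a gain of −L dB): F_i = 10^(NF_i/10), G_i = 10^(G_i,dB/10)
  Stage 1: F_1 = 10^(0.792/10) = 1.200, G_1 = 10^(10.4/10) = 10.96
  Stage 2: F_2 = 10^(5.61/10) = 3.639, G_2 = 10^(−5.61/10) = 0.2748
Friis cascade:
  F = 1.200 + (3.639 − 1)/10.96 = 1.441
NF = 10 log₁₀(1.441) = 1.59 dB

1.59 dB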